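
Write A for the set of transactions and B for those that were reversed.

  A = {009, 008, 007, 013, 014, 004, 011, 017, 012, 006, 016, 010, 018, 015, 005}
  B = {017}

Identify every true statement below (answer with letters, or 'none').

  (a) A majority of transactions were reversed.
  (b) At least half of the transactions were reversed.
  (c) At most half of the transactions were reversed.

|A| = 15, |A ∩ B| = 1, |A ∖ B| = 14.
(a) |A ∩ B| > |A ∖ B|: fails.
(b) |A ∩ B| ≥ |A ∖ B|: fails.
(c) |A ∩ B| ≤ |A ∖ B|: holds.

(c)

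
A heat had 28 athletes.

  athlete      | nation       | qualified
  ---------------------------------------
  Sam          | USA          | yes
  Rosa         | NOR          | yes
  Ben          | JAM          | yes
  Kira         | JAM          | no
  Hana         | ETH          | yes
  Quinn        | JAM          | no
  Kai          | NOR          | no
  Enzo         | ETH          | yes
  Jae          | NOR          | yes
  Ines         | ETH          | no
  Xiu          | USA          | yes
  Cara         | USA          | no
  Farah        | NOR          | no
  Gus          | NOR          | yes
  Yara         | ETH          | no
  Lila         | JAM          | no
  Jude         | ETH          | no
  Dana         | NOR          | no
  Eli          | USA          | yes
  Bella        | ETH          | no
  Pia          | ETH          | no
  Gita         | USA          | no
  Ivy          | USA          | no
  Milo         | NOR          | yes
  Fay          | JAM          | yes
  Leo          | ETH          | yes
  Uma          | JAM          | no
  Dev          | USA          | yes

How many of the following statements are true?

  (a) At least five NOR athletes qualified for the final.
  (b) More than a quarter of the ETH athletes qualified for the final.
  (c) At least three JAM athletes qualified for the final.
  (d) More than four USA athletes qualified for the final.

(a) NOR: |A| = 7, |A ∩ B| = 4; needs |A ∩ B| ≥ 5 — false.
(b) ETH: |A| = 8, |A ∩ B| = 3; needs |A ∩ B| / |A| > 1/4 — true.
(c) JAM: |A| = 6, |A ∩ B| = 2; needs |A ∩ B| ≥ 3 — false.
(d) USA: |A| = 7, |A ∩ B| = 4; needs |A ∩ B| > 4 — false.

1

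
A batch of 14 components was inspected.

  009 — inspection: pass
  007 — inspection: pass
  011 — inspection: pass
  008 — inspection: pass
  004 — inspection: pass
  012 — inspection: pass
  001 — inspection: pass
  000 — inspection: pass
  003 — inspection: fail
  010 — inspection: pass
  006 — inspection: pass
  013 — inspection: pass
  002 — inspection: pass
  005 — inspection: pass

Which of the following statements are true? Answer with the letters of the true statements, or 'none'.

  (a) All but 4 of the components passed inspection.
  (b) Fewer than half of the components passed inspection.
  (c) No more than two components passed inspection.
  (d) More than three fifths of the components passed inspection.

(d)

|A| = 14, |A ∩ B| = 13, |A ∖ B| = 1.
(a) |A ∖ B| = 4: fails.
(b) |A ∩ B| < |A ∖ B|: fails.
(c) |A ∩ B| ≤ 2: fails.
(d) |A ∩ B| / |A| > 3/5: holds.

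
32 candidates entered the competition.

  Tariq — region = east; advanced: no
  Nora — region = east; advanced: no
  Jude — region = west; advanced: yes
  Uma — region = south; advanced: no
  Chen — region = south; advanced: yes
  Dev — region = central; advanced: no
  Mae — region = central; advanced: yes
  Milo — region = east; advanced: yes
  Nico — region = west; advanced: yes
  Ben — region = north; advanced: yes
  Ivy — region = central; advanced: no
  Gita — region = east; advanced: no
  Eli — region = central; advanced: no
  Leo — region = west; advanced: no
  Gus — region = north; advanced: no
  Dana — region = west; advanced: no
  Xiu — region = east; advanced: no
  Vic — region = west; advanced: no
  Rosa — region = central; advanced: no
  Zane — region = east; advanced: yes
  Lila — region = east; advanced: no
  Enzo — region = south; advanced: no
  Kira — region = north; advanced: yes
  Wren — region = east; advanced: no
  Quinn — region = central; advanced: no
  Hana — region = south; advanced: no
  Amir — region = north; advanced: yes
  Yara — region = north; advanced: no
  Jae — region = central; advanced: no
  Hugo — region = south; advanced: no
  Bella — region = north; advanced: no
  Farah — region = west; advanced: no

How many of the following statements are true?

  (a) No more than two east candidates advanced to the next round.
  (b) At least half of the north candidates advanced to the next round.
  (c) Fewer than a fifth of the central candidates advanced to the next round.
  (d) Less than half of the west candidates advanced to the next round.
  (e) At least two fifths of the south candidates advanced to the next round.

(a) east: |A| = 8, |A ∩ B| = 2; needs |A ∩ B| ≤ 2 — true.
(b) north: |A| = 6, |A ∩ B| = 3; needs |A ∩ B| ≥ |A ∖ B| — true.
(c) central: |A| = 7, |A ∩ B| = 1; needs |A ∩ B| / |A| < 1/5 — true.
(d) west: |A| = 6, |A ∩ B| = 2; needs |A ∩ B| < |A ∖ B| — true.
(e) south: |A| = 5, |A ∩ B| = 1; needs |A ∩ B| / |A| ≥ 2/5 — false.

4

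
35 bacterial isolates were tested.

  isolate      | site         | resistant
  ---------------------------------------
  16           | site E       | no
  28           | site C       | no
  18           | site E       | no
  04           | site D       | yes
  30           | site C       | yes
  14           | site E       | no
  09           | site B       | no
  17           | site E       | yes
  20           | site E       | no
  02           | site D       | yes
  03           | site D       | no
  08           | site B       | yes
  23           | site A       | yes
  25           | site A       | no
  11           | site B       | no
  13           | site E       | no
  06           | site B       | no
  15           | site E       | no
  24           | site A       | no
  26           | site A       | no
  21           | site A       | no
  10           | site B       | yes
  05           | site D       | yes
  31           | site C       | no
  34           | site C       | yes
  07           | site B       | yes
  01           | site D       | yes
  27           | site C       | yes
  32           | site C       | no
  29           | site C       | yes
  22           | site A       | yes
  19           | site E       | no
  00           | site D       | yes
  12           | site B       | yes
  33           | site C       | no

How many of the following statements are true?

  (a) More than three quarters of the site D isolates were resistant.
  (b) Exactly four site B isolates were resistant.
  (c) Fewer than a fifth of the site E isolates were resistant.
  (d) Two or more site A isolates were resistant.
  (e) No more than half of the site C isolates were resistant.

5

(a) site D: |A| = 6, |A ∩ B| = 5; needs |A ∩ B| / |A| > 3/4 — true.
(b) site B: |A| = 7, |A ∩ B| = 4; needs |A ∩ B| = 4 — true.
(c) site E: |A| = 8, |A ∩ B| = 1; needs |A ∩ B| / |A| < 1/5 — true.
(d) site A: |A| = 6, |A ∩ B| = 2; needs |A ∩ B| ≥ 2 — true.
(e) site C: |A| = 8, |A ∩ B| = 4; needs |A ∩ B| ≤ |A ∖ B| — true.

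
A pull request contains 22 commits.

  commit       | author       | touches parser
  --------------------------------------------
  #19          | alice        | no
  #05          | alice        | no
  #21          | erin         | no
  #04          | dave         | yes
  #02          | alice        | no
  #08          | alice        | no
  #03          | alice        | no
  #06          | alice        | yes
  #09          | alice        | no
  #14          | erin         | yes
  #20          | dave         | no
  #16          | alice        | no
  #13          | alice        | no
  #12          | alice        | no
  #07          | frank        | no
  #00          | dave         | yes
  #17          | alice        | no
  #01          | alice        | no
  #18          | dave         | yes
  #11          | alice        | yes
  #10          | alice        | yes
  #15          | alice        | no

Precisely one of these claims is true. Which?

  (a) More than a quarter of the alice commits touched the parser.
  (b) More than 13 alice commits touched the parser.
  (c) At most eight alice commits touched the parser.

(c)

|A| = 15, |A ∩ B| = 3, |A ∖ B| = 12.
(a) requires |A ∩ B| / |A| > 1/4: false.
(b) requires |A ∩ B| > 13: false.
(c) requires |A ∩ B| ≤ 8: true.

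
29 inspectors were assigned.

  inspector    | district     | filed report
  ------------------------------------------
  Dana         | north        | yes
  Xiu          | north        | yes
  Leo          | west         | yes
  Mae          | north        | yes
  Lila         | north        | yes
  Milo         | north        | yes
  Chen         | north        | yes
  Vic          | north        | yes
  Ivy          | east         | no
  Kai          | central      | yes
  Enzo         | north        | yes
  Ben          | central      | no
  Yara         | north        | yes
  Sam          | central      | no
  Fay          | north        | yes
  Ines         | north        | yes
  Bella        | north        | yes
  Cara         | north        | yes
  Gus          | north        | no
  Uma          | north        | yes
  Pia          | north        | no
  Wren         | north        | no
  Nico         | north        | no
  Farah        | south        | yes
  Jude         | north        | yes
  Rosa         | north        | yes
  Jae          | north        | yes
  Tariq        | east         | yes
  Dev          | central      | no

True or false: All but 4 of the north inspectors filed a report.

True

Truth condition: |A ∖ B| = 4.
|A| = 21, |A ∩ B| = 17, |A ∖ B| = 4.
|A ∖ B| = 4, so the statement is true.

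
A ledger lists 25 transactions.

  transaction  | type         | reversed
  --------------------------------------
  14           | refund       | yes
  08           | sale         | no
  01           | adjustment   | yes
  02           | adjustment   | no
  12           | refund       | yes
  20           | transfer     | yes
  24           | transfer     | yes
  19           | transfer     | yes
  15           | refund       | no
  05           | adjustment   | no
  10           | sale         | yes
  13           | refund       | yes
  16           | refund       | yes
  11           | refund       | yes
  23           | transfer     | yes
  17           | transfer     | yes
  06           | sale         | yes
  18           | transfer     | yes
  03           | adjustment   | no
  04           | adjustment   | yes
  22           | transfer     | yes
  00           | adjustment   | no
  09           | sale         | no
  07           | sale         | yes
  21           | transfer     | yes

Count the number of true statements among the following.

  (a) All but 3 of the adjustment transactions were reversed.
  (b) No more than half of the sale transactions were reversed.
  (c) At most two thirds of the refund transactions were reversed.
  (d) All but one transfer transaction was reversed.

0

(a) adjustment: |A| = 6, |A ∩ B| = 2; needs |A ∖ B| = 3 — false.
(b) sale: |A| = 5, |A ∩ B| = 3; needs |A ∩ B| ≤ |A ∖ B| — false.
(c) refund: |A| = 6, |A ∩ B| = 5; needs |A ∩ B| / |A| ≤ 2/3 — false.
(d) transfer: |A| = 8, |A ∩ B| = 8; needs |A ∖ B| = 1 — false.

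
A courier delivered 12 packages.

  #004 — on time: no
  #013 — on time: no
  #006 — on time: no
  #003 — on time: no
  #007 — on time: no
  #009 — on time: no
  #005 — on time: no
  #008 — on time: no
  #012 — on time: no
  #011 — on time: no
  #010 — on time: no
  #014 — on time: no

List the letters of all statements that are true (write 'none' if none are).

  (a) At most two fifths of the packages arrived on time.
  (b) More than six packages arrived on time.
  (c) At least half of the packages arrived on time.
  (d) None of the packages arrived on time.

|A| = 12, |A ∩ B| = 0, |A ∖ B| = 12.
(a) |A ∩ B| / |A| ≤ 2/5: holds.
(b) |A ∩ B| > 6: fails.
(c) |A ∩ B| ≥ |A ∖ B|: fails.
(d) A ∩ B = ∅ (|A ∩ B| = 0): holds.

(a), (d)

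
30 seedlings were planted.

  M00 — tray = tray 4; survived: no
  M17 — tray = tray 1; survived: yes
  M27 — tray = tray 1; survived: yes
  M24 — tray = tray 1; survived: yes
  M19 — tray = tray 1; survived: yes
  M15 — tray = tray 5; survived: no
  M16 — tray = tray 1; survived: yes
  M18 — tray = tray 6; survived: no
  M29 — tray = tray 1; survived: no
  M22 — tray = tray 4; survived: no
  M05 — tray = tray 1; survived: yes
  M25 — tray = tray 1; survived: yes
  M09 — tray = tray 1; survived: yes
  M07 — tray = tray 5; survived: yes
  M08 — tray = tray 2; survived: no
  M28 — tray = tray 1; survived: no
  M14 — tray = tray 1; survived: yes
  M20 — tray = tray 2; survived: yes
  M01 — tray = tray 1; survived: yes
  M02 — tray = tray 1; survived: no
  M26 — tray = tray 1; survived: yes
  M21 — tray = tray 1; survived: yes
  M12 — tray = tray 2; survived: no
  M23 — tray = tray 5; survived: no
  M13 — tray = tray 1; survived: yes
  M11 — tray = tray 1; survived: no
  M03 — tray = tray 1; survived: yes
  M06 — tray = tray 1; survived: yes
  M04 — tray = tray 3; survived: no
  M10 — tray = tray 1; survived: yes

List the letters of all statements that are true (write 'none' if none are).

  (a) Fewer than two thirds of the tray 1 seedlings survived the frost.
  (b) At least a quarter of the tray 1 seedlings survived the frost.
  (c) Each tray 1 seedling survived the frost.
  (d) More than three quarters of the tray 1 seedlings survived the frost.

(b), (d)

|A| = 20, |A ∩ B| = 16, |A ∖ B| = 4.
(a) |A ∩ B| / |A| < 2/3: fails.
(b) |A ∩ B| / |A| ≥ 1/4: holds.
(c) A ⊆ B, i.e. every element of A is in B (|A ∖ B| = 0): fails.
(d) |A ∩ B| / |A| > 3/4: holds.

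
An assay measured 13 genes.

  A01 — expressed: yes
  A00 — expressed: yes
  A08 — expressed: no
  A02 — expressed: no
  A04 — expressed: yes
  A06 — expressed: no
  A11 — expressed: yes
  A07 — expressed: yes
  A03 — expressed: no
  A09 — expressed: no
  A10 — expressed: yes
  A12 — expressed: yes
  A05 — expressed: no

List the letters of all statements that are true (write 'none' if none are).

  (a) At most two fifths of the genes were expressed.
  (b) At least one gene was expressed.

|A| = 13, |A ∩ B| = 7, |A ∖ B| = 6.
(a) |A ∩ B| / |A| ≤ 2/5: fails.
(b) A ∩ B ≠ ∅ (|A ∩ B| ≥ 1): holds.

(b)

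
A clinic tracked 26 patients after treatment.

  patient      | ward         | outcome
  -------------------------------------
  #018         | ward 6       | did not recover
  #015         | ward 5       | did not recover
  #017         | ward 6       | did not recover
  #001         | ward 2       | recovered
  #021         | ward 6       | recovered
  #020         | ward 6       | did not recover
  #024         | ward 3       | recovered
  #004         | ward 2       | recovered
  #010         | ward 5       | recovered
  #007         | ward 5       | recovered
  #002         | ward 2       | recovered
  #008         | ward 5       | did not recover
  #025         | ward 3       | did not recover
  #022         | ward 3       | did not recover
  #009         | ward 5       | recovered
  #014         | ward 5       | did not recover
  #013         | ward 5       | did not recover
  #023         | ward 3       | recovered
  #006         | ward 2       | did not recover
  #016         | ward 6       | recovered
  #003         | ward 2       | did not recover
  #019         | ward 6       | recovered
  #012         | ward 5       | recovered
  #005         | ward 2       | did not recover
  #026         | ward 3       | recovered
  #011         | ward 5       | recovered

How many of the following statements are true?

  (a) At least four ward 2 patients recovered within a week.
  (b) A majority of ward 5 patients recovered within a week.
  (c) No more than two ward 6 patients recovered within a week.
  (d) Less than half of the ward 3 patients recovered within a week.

1

(a) ward 2: |A| = 6, |A ∩ B| = 3; needs |A ∩ B| ≥ 4 — false.
(b) ward 5: |A| = 9, |A ∩ B| = 5; needs |A ∩ B| > |A ∖ B| — true.
(c) ward 6: |A| = 6, |A ∩ B| = 3; needs |A ∩ B| ≤ 2 — false.
(d) ward 3: |A| = 5, |A ∩ B| = 3; needs |A ∩ B| < |A ∖ B| — false.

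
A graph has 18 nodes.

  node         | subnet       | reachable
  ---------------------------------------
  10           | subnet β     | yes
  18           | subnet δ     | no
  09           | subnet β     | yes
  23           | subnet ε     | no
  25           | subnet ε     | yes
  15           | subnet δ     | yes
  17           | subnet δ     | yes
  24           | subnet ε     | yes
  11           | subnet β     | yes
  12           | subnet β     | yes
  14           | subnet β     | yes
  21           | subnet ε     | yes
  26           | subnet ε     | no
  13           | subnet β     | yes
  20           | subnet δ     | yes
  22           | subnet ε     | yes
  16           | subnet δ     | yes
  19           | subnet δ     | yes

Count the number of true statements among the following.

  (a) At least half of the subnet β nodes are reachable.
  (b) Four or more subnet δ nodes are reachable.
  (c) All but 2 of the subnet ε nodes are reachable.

(a) subnet β: |A| = 6, |A ∩ B| = 6; needs |A ∩ B| ≥ |A ∖ B| — true.
(b) subnet δ: |A| = 6, |A ∩ B| = 5; needs |A ∩ B| ≥ 4 — true.
(c) subnet ε: |A| = 6, |A ∩ B| = 4; needs |A ∖ B| = 2 — true.

3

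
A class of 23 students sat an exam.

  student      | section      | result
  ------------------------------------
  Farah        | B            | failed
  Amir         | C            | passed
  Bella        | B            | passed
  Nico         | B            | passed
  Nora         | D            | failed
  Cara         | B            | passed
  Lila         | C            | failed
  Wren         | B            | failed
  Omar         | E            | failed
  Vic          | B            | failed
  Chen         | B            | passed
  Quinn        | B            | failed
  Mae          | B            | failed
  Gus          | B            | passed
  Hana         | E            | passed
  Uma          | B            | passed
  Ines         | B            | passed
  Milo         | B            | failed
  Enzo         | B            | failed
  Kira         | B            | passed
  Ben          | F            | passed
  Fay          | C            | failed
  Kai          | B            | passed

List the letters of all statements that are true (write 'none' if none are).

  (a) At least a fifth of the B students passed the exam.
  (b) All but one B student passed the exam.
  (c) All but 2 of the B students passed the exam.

(a)

|A| = 16, |A ∩ B| = 9, |A ∖ B| = 7.
(a) |A ∩ B| / |A| ≥ 1/5: holds.
(b) |A ∖ B| = 1: fails.
(c) |A ∖ B| = 2: fails.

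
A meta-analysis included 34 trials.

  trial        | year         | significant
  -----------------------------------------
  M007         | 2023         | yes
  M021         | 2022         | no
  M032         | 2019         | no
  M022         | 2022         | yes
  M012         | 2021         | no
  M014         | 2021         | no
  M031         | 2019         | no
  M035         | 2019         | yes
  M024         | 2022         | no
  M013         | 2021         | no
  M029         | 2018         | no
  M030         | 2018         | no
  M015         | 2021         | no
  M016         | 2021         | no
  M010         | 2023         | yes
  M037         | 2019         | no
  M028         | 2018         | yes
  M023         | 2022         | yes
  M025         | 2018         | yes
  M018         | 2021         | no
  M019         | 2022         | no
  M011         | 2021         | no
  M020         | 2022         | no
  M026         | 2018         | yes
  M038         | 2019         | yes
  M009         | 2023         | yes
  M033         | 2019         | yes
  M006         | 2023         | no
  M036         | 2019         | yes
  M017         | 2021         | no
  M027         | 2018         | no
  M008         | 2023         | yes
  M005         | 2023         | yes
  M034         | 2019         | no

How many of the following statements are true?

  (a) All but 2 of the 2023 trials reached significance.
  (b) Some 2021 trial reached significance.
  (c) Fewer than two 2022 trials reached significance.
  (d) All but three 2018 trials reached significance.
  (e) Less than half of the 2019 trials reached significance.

1

(a) 2023: |A| = 6, |A ∩ B| = 5; needs |A ∖ B| = 2 — false.
(b) 2021: |A| = 8, |A ∩ B| = 0; needs A ∩ B ≠ ∅ (|A ∩ B| ≥ 1) — false.
(c) 2022: |A| = 6, |A ∩ B| = 2; needs |A ∩ B| < 2 — false.
(d) 2018: |A| = 6, |A ∩ B| = 3; needs |A ∖ B| = 3 — true.
(e) 2019: |A| = 8, |A ∩ B| = 4; needs |A ∩ B| < |A ∖ B| — false.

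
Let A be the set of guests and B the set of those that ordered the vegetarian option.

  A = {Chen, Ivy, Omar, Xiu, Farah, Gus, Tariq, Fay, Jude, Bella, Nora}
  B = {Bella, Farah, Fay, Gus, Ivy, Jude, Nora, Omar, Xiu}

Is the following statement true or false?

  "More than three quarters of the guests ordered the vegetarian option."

The determiner here denotes the relation: |A ∩ B| / |A| > 3/4.
A (the restrictor) = {Chen, Ivy, Omar, Xiu, Farah, Gus, Tariq, Fay, Jude, Bella, Nora}, |A| = 11.
A ∩ B = {Ivy, Omar, Xiu, Farah, Gus, Fay, Jude, Bella, Nora}, so |A ∩ B| = 9.
A ∖ B = {Chen, Tariq}, so |A ∖ B| = 2.
|A ∩ B|/|A| = 9/11, so the statement is true.

True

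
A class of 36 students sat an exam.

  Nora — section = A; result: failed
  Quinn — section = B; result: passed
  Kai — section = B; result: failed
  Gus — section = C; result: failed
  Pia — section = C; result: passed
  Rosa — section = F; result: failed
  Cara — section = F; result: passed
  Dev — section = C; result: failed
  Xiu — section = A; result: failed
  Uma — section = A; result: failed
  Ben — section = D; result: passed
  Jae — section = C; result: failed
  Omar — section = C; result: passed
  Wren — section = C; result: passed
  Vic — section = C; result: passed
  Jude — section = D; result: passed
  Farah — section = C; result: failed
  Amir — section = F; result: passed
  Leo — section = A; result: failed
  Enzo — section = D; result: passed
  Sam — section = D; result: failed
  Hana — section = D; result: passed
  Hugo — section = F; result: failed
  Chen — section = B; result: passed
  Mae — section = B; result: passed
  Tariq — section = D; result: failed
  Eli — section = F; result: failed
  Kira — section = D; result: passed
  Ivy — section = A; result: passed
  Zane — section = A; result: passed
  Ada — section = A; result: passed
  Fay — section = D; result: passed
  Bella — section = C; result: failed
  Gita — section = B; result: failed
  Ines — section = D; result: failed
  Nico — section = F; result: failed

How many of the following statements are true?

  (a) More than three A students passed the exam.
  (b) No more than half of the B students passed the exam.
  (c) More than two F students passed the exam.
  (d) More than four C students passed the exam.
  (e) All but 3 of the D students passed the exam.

1

(a) A: |A| = 7, |A ∩ B| = 3; needs |A ∩ B| > 3 — false.
(b) B: |A| = 5, |A ∩ B| = 3; needs |A ∩ B| ≤ |A ∖ B| — false.
(c) F: |A| = 6, |A ∩ B| = 2; needs |A ∩ B| > 2 — false.
(d) C: |A| = 9, |A ∩ B| = 4; needs |A ∩ B| > 4 — false.
(e) D: |A| = 9, |A ∩ B| = 6; needs |A ∖ B| = 3 — true.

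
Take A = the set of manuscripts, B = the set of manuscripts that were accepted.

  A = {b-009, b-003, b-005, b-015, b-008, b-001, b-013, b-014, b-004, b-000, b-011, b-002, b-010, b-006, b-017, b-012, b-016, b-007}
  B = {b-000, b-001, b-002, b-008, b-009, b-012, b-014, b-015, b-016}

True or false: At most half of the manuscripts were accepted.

True

The determiner here denotes the relation: |A ∩ B| ≤ |A ∖ B|.
|A| = 18, |A ∩ B| = 9, |A ∖ B| = 9.
9 = 9, so the statement is true.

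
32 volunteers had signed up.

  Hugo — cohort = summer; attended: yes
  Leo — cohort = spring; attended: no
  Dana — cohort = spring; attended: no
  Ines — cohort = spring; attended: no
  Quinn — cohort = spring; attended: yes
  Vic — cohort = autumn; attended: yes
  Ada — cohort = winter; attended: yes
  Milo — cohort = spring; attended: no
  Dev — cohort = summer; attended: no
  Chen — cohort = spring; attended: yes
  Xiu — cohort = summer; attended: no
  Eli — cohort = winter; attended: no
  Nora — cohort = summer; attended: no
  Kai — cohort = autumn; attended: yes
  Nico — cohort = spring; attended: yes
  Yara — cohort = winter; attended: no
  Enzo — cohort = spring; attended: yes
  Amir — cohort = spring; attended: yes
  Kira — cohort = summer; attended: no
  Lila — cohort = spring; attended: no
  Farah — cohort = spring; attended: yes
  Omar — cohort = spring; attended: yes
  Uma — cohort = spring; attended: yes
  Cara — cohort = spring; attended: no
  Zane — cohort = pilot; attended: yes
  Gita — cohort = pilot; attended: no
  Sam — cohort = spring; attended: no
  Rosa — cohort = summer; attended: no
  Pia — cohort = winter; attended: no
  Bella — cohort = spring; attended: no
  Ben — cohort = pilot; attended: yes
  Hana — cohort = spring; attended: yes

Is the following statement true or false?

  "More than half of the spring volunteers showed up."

True

'More than half of the spring volunteers showed up' holds iff |A ∩ B| > |A ∖ B|.
|A| = 17, |A ∩ B| = 9, |A ∖ B| = 8.
9 > 8, so the statement is true.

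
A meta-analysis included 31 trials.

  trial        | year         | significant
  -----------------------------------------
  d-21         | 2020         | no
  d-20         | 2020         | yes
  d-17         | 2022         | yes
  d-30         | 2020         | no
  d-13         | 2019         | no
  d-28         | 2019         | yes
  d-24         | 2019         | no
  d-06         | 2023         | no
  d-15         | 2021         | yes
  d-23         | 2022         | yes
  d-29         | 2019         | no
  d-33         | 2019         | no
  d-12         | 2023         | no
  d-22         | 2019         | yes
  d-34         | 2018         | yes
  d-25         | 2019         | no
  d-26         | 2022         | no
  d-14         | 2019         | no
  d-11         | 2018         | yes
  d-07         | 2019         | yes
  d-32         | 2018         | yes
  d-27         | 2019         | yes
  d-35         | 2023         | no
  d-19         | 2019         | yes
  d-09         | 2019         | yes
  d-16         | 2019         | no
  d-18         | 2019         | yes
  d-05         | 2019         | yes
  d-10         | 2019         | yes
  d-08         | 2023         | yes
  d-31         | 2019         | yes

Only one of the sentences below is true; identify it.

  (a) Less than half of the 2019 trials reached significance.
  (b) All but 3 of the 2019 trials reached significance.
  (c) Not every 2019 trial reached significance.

|A| = 17, |A ∩ B| = 10, |A ∖ B| = 7.
(a) requires |A ∩ B| < |A ∖ B|: false.
(b) requires |A ∖ B| = 3: false.
(c) requires A ⊄ B (|A ∖ B| ≥ 1): true.

(c)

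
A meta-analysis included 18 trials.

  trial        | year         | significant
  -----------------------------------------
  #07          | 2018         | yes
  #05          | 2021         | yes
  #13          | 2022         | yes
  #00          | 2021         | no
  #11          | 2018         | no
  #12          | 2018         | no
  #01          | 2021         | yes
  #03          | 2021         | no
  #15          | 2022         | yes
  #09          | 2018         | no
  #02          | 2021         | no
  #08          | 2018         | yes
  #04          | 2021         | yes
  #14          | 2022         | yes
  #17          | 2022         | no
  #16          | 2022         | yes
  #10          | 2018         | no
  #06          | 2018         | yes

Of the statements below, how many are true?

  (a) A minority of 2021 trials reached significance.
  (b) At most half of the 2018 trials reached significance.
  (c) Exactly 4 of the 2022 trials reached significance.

(a) 2021: |A| = 6, |A ∩ B| = 3; needs |A ∩ B| < |A ∖ B| — false.
(b) 2018: |A| = 7, |A ∩ B| = 3; needs |A ∩ B| ≤ |A ∖ B| — true.
(c) 2022: |A| = 5, |A ∩ B| = 4; needs |A ∩ B| = 4 — true.

2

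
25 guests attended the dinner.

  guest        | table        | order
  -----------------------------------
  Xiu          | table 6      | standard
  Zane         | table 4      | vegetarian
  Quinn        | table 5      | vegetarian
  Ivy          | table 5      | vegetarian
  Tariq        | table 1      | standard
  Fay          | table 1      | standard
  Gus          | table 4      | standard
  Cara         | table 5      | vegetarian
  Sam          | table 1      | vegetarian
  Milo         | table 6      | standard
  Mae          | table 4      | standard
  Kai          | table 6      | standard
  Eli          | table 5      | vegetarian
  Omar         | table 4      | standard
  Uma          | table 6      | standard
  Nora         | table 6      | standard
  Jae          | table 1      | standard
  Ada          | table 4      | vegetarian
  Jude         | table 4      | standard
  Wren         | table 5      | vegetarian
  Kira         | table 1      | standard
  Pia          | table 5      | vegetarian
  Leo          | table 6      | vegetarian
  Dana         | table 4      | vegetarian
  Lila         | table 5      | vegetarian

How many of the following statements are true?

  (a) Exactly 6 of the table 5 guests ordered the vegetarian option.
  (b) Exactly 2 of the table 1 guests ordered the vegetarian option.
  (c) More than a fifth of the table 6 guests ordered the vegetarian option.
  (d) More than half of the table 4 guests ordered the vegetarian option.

(a) table 5: |A| = 7, |A ∩ B| = 7; needs |A ∩ B| = 6 — false.
(b) table 1: |A| = 5, |A ∩ B| = 1; needs |A ∩ B| = 2 — false.
(c) table 6: |A| = 6, |A ∩ B| = 1; needs |A ∩ B| / |A| > 1/5 — false.
(d) table 4: |A| = 7, |A ∩ B| = 3; needs |A ∩ B| > |A ∖ B| — false.

0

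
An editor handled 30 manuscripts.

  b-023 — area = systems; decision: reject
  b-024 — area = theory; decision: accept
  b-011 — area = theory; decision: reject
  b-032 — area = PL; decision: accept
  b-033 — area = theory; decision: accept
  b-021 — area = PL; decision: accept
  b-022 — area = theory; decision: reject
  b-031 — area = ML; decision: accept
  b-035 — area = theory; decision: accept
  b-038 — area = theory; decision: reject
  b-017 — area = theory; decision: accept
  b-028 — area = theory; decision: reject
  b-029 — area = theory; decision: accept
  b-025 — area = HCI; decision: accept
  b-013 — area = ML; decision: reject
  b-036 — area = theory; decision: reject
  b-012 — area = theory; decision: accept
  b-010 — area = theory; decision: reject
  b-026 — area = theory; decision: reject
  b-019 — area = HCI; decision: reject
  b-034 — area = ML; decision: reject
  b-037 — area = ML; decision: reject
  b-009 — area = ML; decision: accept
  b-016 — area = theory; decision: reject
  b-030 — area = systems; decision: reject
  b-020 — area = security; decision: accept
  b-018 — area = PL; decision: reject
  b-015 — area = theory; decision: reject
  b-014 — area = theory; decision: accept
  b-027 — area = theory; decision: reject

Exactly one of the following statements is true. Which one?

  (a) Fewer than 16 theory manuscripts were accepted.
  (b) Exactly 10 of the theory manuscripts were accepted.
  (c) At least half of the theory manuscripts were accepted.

(a)

|A| = 17, |A ∩ B| = 7, |A ∖ B| = 10.
(a) requires |A ∩ B| < 16: true.
(b) requires |A ∩ B| = 10: false.
(c) requires |A ∩ B| ≥ |A ∖ B|: false.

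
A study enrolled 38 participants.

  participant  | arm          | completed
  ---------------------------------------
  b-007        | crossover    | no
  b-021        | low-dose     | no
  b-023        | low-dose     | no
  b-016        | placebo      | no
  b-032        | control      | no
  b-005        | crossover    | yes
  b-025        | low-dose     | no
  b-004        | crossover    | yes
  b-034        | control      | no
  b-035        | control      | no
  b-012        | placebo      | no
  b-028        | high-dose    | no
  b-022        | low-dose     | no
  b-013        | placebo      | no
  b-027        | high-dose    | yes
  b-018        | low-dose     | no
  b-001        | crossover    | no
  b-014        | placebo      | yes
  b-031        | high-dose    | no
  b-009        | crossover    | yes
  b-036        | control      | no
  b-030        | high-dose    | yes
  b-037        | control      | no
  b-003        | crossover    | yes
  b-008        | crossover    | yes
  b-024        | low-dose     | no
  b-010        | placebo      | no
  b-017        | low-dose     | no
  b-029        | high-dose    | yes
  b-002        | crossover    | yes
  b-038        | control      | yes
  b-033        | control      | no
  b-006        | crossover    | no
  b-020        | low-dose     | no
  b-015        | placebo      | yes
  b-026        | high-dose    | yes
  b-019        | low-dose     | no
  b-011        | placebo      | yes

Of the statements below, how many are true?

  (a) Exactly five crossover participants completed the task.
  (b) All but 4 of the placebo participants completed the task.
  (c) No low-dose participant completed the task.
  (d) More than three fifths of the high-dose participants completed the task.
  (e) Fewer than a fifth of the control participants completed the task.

(a) crossover: |A| = 9, |A ∩ B| = 6; needs |A ∩ B| = 5 — false.
(b) placebo: |A| = 7, |A ∩ B| = 3; needs |A ∖ B| = 4 — true.
(c) low-dose: |A| = 9, |A ∩ B| = 0; needs A ∩ B = ∅ (|A ∩ B| = 0) — true.
(d) high-dose: |A| = 6, |A ∩ B| = 4; needs |A ∩ B| / |A| > 3/5 — true.
(e) control: |A| = 7, |A ∩ B| = 1; needs |A ∩ B| / |A| < 1/5 — true.

4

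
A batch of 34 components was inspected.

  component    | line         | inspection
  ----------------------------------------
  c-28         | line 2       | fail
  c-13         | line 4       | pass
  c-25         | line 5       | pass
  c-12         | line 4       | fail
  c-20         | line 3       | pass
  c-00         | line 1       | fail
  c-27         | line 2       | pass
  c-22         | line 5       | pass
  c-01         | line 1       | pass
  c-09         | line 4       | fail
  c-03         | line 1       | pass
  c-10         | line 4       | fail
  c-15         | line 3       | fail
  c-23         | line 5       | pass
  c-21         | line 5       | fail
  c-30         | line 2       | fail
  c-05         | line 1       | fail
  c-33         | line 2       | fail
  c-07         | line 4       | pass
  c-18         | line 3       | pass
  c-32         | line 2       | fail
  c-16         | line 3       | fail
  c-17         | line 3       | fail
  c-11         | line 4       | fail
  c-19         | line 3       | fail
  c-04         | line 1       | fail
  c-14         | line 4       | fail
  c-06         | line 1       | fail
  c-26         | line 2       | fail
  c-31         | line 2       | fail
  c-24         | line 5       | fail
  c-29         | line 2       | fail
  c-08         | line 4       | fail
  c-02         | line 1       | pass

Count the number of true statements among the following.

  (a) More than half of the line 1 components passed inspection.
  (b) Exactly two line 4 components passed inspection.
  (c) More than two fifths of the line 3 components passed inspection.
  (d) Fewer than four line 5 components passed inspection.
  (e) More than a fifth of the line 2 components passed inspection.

(a) line 1: |A| = 7, |A ∩ B| = 3; needs |A ∩ B| > |A ∖ B| — false.
(b) line 4: |A| = 8, |A ∩ B| = 2; needs |A ∩ B| = 2 — true.
(c) line 3: |A| = 6, |A ∩ B| = 2; needs |A ∩ B| / |A| > 2/5 — false.
(d) line 5: |A| = 5, |A ∩ B| = 3; needs |A ∩ B| < 4 — true.
(e) line 2: |A| = 8, |A ∩ B| = 1; needs |A ∩ B| / |A| > 1/5 — false.

2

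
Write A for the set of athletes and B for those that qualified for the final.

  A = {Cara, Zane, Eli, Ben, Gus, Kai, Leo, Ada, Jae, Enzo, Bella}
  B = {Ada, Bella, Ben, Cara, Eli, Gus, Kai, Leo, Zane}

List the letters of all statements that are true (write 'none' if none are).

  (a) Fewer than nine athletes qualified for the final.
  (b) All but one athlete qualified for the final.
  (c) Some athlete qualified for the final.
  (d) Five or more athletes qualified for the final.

|A| = 11, |A ∩ B| = 9, |A ∖ B| = 2.
(a) |A ∩ B| < 9: fails.
(b) |A ∖ B| = 1: fails.
(c) A ∩ B ≠ ∅ (|A ∩ B| ≥ 1): holds.
(d) |A ∩ B| ≥ 5: holds.

(c), (d)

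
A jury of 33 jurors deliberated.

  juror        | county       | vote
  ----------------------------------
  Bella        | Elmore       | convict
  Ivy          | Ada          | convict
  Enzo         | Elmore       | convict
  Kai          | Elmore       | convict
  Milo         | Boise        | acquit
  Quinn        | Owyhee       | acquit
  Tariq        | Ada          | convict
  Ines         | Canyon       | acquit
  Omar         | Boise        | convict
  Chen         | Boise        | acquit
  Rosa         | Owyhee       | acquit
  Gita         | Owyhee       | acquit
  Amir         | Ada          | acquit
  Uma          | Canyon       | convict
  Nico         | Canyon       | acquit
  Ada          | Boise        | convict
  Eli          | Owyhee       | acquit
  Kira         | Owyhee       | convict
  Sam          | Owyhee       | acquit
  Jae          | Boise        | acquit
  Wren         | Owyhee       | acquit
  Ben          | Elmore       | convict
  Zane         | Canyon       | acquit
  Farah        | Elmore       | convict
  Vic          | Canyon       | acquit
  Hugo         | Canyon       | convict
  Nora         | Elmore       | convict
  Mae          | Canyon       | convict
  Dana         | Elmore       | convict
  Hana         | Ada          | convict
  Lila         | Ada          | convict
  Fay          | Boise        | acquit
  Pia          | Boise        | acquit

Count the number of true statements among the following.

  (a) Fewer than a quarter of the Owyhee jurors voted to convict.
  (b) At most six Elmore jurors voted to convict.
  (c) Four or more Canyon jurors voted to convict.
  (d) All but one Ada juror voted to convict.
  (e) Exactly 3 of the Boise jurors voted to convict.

2

(a) Owyhee: |A| = 7, |A ∩ B| = 1; needs |A ∩ B| / |A| < 1/4 — true.
(b) Elmore: |A| = 7, |A ∩ B| = 7; needs |A ∩ B| ≤ 6 — false.
(c) Canyon: |A| = 7, |A ∩ B| = 3; needs |A ∩ B| ≥ 4 — false.
(d) Ada: |A| = 5, |A ∩ B| = 4; needs |A ∖ B| = 1 — true.
(e) Boise: |A| = 7, |A ∩ B| = 2; needs |A ∩ B| = 3 — false.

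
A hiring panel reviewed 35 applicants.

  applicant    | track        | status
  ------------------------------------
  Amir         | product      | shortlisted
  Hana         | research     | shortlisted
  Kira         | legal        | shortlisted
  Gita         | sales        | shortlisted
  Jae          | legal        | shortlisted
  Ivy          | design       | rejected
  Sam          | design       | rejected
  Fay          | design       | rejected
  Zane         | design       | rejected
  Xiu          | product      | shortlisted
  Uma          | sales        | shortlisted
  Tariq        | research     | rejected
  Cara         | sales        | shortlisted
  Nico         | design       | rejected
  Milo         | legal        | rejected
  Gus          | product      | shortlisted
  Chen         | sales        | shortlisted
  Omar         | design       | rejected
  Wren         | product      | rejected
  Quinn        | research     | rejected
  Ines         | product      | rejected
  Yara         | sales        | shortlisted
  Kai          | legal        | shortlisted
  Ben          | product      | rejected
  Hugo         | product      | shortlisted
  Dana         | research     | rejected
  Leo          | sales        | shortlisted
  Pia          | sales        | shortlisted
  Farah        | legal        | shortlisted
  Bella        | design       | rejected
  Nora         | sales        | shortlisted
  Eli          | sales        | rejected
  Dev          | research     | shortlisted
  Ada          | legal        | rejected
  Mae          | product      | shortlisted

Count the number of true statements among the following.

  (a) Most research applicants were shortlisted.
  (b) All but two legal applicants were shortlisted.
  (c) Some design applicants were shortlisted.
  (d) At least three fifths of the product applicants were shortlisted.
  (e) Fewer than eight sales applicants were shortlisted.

2

(a) research: |A| = 5, |A ∩ B| = 2; needs |A ∩ B| > |A ∖ B| — false.
(b) legal: |A| = 6, |A ∩ B| = 4; needs |A ∖ B| = 2 — true.
(c) design: |A| = 7, |A ∩ B| = 0; needs A ∩ B ≠ ∅ (|A ∩ B| ≥ 1) — false.
(d) product: |A| = 8, |A ∩ B| = 5; needs |A ∩ B| / |A| ≥ 3/5 — true.
(e) sales: |A| = 9, |A ∩ B| = 8; needs |A ∩ B| < 8 — false.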